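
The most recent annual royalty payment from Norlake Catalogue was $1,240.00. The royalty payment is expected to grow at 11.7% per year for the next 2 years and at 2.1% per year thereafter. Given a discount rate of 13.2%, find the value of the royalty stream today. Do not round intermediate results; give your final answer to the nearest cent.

$13536.42

D_1 = 1385.08000
D_2 = 1547.13436
Terminal value at year 2: TV = D_2×(1+g_2)/(r−g_2) = 1579.62418/0.111 = 14230.84848
P_0 = D_1/(1+r)^1 + D_2/(1+r)^2 + TV/(1+r)^2
    = 1223.56890 + 1207.35554 + 11105.49551 = 13536.41995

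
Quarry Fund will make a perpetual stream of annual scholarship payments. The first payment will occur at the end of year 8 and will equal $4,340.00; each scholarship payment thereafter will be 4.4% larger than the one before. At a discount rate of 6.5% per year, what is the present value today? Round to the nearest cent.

$132991.28

Value at end of year 7: C₁ / (r − g) = $4,340.00 / (0.065 − 0.044) = $206,666.6667
Discount to today: PV = $206,666.6667 / (1 + 0.065)^7 = $206,666.6667 / 1.553987 = $132,991.28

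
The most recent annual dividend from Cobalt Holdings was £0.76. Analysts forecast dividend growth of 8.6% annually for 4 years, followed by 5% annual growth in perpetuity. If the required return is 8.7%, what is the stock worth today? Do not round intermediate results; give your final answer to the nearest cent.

£24.52

D_1 = 0.82536
D_2 = 0.89634
D_3 = 0.97343
D_4 = 1.05714
Terminal value at year 4: TV = D_4×(1+g_2)/(r−g_2) = 1.11000/0.037 = 29.99995
P_0 = D_1/(1+r)^1 + D_2/(1+r)^2 + D_3/(1+r)^3 + D_4/(1+r)^4 + TV/(1+r)^4
    = 0.75930 + 0.75860 + 0.75790 + 0.75721 + 21.48831 = 24.52133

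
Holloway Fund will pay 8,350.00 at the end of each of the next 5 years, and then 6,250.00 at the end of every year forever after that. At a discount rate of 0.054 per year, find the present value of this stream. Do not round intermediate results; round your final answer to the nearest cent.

PV of 5-year annuity: 8,350.00 × [1 − (1+0.054)^−5] / 0.054 = 35754.86740
Perpetuity value at year 5: 6,250.00 / 0.054 = 115740.74074
PV of perpetuity: 115740.74074 / (1+0.054)^5 = 88978.11544
Total PV = 35754.86740 + 88978.11544 = 124732.98284

124732.98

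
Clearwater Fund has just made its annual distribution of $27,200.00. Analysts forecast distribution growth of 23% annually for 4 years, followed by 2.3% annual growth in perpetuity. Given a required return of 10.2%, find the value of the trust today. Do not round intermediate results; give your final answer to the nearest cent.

D_1 = 33456.00000
D_2 = 41150.88000
D_3 = 50615.58240
D_4 = 62257.16635
Terminal value at year 4: TV = D_4×(1+g_2)/(r−g_2) = 63689.08118/0.079 = 806190.90099
P_0 = D_1/(1+r)^1 + D_2/(1+r)^2 + D_3/(1+r)^3 + D_4/(1+r)^4 + TV/(1+r)^4
    = 30359.34664 + 33885.65914 + 37821.56147 + 42214.62850 + 546652.72097 = 690933.91672

$690933.92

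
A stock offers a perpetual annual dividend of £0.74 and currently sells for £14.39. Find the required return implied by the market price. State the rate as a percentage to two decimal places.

P = C/r ⇒ r = C/P = £0.74/£14.39 = 0.051425

5.14%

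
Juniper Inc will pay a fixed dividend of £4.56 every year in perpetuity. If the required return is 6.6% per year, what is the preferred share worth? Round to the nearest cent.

Level perpetuity: PV = C / r = £4.56 / 0.066 = £69.09

£69.09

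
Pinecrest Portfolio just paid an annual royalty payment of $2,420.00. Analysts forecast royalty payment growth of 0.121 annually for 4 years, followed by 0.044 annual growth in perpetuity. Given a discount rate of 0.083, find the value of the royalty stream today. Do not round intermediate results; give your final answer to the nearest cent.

D_1 = 2712.82000
D_2 = 3041.07122
D_3 = 3409.04084
D_4 = 3821.53478
Terminal value at year 4: TV = D_4×(1+g_2)/(r−g_2) = 3989.68231/0.039 = 102299.54639
P_0 = D_1/(1+r)^1 + D_2/(1+r)^2 + D_3/(1+r)^3 + D_4/(1+r)^4 + TV/(1+r)^4
    = 2504.91228 + 2592.80394 + 2683.77952 + 2777.94722 + 74363.51017 = 84922.95312

$84922.95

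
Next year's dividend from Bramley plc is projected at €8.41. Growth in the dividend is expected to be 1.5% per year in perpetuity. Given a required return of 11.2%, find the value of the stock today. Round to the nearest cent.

€86.70

Growing perpetuity: P = D₁ / (r − g) = €8.4100 / (0.112 − 0.015) = €86.70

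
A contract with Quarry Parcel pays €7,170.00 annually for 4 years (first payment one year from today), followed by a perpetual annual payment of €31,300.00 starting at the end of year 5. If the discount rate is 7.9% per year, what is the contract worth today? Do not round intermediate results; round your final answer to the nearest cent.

€316102.69

PV of 4-year annuity: €7,170.00 × [1 − (1+0.079)^−4] / 0.079 = 23800.90585
Perpetuity value at year 4: €31,300.00 / 0.079 = 396202.53165
PV of perpetuity: 396202.53165 / (1+0.079)^4 = 292301.78503
Total PV = 23800.90585 + 292301.78503 = 316102.69089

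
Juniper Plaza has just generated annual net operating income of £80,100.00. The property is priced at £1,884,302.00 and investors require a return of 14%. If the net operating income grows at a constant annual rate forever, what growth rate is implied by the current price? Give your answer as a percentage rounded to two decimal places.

9.35%

P = D₀(1+g)/(r−g) ⇒ P(r−g) = D₀(1+g) ⇒ g(P+D₀) = P·r − D₀
g = (P·r − D₀)/(P + D₀) = (£1,884,302.00×0.14 − £80,100.00) / (£1,884,302.00 + £80,100.00) = 0.093516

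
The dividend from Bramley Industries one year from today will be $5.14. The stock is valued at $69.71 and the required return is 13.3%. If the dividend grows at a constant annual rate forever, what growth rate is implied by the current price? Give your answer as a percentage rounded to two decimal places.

5.93%

P = D₁/(r−g) ⇒ g = r − D₁/P = 0.133 − $5.14/$69.71 = 0.059266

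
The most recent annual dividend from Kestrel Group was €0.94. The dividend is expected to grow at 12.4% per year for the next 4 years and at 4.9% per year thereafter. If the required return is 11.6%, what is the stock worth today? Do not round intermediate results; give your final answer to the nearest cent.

€18.97

D_1 = 1.05656
D_2 = 1.18757
D_3 = 1.33483
D_4 = 1.50035
Terminal value at year 4: TV = D_4×(1+g_2)/(r−g_2) = 1.57387/0.067 = 23.49058
P_0 = D_1/(1+r)^1 + D_2/(1+r)^2 + D_3/(1+r)^3 + D_4/(1+r)^4 + TV/(1+r)^4
    = 0.94674 + 0.95353 + 0.96036 + 0.96724 + 15.14387 = 18.97174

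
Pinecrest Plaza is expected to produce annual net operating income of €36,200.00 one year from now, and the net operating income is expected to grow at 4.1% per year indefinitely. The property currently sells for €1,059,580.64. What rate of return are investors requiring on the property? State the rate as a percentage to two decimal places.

P = D₁/(r − g) ⇒ r = D₁/P + g = €36,200.0000/€1,059,580.64 + 0.041 = 0.034164 + 0.041 = 0.075164

7.52%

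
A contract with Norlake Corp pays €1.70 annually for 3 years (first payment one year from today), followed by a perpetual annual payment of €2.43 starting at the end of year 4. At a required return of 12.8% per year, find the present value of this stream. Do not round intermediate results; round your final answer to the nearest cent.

PV of 3-year annuity: €1.70 × [1 − (1+0.128)^−3] / 0.128 = 4.02763
Perpetuity value at year 3: €2.43 / 0.128 = 18.98438
PV of perpetuity: 18.98438 / (1+0.128)^3 = 13.22723
Total PV = 4.02763 + 13.22723 = 17.25486

€17.25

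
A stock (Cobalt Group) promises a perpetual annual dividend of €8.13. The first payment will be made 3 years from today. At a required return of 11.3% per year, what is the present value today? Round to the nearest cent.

Value at end of year 2: C / r = €8.13 / 0.113 = €71.9469
Discount to today: PV = €71.9469 / (1 + 0.113)^2 = €71.9469 / 1.238769 = €58.08

€58.08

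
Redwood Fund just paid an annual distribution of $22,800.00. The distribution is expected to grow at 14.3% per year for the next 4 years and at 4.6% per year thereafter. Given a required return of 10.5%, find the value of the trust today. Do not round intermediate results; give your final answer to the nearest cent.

$562069.19

D_1 = 26060.40000
D_2 = 29787.03720
D_3 = 34046.58352
D_4 = 38915.24496
Terminal value at year 4: TV = D_4×(1+g_2)/(r−g_2) = 40705.34623/0.059 = 689921.12256
P_0 = D_1/(1+r)^1 + D_2/(1+r)^2 + D_3/(1+r)^3 + D_4/(1+r)^4 + TV/(1+r)^4
    = 23584.07240 + 24395.10837 + 25234.03518 + 26101.81195 + 462754.15764 = 562069.18554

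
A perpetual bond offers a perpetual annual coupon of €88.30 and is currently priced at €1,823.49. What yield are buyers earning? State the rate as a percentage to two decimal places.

P = C/r ⇒ r = C/P = €88.30/€1,823.49 = 0.048424

4.84%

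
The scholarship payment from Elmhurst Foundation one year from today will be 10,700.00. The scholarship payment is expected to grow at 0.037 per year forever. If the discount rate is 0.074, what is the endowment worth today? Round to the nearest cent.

289189.19

Growing perpetuity: P = D₁ / (r − g) = 10,700.0000 / (0.074 − 0.037) = 289,189.19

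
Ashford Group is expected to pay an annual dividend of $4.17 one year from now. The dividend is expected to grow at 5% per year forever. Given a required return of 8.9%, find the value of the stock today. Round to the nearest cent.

$106.92

Growing perpetuity: P = D₁ / (r − g) = $4.1700 / (0.089 − 0.05) = $106.92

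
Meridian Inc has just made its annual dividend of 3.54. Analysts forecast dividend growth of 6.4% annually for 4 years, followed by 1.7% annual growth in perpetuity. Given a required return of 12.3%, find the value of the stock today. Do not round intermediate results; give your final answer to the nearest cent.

D_1 = 3.76656
D_2 = 4.00762
D_3 = 4.26411
D_4 = 4.53701
Terminal value at year 4: TV = D_4×(1+g_2)/(r−g_2) = 4.61414/0.106 = 43.52962
P_0 = D_1/(1+r)^1 + D_2/(1+r)^2 + D_3/(1+r)^3 + D_4/(1+r)^4 + TV/(1+r)^4
    = 3.35402 + 3.17780 + 3.01085 + 2.85266 + 27.36944 = 39.76477

39.76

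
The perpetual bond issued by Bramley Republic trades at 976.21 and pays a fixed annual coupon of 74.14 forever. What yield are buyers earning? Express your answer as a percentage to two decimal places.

7.59%

P = C/r ⇒ r = C/P = 74.14/976.21 = 0.075947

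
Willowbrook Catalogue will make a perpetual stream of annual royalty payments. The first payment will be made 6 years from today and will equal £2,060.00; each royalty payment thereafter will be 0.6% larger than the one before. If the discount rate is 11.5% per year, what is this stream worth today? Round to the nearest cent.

£10966.46

Value at end of year 5: C₁ / (r − g) = £2,060.00 / (0.115 − 0.006) = £18,899.0826
Discount to today: PV = £18,899.0826 / (1 + 0.115)^5 = £18,899.0826 / 1.723353 = £10,966.46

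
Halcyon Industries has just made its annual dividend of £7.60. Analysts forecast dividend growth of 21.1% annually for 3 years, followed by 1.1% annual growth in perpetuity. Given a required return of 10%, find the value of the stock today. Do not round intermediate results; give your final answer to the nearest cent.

D_1 = 9.20360
D_2 = 11.14556
D_3 = 13.49727
Terminal value at year 3: TV = D_3×(1+g_2)/(r−g_2) = 13.64574/0.089 = 153.32295
P_0 = D_1/(1+r)^1 + D_2/(1+r)^2 + D_3/(1+r)^3 + TV/(1+r)^3
    = 8.36691 + 9.21121 + 10.14070 + 115.19380 = 142.91262

£142.91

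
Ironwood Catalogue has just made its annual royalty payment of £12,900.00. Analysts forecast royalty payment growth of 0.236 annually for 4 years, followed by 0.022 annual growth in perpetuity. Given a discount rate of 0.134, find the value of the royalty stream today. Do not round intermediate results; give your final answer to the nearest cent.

£230423.17

D_1 = 15944.40000
D_2 = 19707.27840
D_3 = 24358.19610
D_4 = 30106.73038
Terminal value at year 4: TV = D_4×(1+g_2)/(r−g_2) = 30769.07845/0.112 = 274723.91474
P_0 = D_1/(1+r)^1 + D_2/(1+r)^2 + D_3/(1+r)^3 + D_4/(1+r)^4 + TV/(1+r)^4
    = 14060.31746 + 15325.00210 + 16703.44144 + 18205.86739 + 166128.53995 = 230423.16834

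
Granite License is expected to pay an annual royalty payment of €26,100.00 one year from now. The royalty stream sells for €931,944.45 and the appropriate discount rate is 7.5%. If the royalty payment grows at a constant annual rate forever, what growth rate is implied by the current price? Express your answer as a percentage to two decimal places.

4.70%

P = D₁/(r−g) ⇒ g = r − D₁/P = 0.075 − €26,100.00/€931,944.45 = 0.046994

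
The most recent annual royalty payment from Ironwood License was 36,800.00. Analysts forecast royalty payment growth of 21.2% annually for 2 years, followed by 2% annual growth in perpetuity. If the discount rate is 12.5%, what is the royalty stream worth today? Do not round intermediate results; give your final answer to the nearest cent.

D_1 = 44601.60000
D_2 = 54057.13920
Terminal value at year 2: TV = D_2×(1+g_2)/(r−g_2) = 55138.28198/0.105 = 525126.49509
P_0 = D_1/(1+r)^1 + D_2/(1+r)^2 + TV/(1+r)^2
    = 39645.86667 + 42711.81369 + 414914.76155 = 497272.44190

497272.44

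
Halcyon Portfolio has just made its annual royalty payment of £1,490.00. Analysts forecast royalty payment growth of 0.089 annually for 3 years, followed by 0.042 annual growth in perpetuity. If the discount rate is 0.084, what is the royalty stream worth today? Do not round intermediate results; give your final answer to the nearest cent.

D_1 = 1622.61000
D_2 = 1767.02229
D_3 = 1924.28727
Terminal value at year 3: TV = D_3×(1+g_2)/(r−g_2) = 2005.10734/0.042 = 47740.65094
P_0 = D_1/(1+r)^1 + D_2/(1+r)^2 + D_3/(1+r)^3 + TV/(1+r)^3
    = 1496.87269 + 1503.77709 + 1510.71333 + 37480.07831 = 41991.44142

£41991.44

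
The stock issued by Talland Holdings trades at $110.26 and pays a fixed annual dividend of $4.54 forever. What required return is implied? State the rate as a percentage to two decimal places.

4.12%

P = C/r ⇒ r = C/P = $4.54/$110.26 = 0.041175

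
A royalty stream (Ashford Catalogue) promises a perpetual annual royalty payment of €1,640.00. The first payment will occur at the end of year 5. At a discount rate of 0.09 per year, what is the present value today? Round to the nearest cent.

€12909.08

Value at end of year 4: C / r = €1,640.00 / 0.09 = €18,222.2222
Discount to today: PV = €18,222.2222 / (1 + 0.09)^4 = €18,222.2222 / 1.411582 = €12,909.08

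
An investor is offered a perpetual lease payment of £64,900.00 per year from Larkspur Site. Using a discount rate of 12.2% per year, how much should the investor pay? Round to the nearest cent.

Level perpetuity: PV = C / r = £64,900.00 / 0.122 = £531,967.21

£531967.21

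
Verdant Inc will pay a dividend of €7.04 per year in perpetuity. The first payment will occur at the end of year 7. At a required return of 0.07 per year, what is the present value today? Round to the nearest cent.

Value at end of year 6: C / r = €7.04 / 0.07 = €100.5714
Discount to today: PV = €100.5714 / (1 + 0.07)^6 = €100.5714 / 1.500730 = €67.01

€67.01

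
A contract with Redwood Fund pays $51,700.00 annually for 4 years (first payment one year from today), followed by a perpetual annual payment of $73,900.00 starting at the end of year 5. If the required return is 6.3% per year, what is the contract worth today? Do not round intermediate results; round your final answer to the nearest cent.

PV of 4-year annuity: $51,700.00 × [1 − (1+0.063)^−4] / 0.063 = 177922.14088
Perpetuity value at year 4: $73,900.00 / 0.063 = 1173015.87302
PV of perpetuity: 1173015.87302 / (1+0.063)^4 = 918693.89602
Total PV = 177922.14088 + 918693.89602 = 1096616.03690

$1096616.04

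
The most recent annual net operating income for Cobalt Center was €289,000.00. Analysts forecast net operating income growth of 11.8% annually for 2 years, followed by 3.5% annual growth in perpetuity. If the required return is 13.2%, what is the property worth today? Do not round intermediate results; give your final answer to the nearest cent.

D_1 = 323102.00000
D_2 = 361228.03600
Terminal value at year 2: TV = D_2×(1+g_2)/(r−g_2) = 373871.01726/0.097 = 3854340.38412
P_0 = D_1/(1+r)^1 + D_2/(1+r)^2 + TV/(1+r)^2
    = 285425.79505 + 281895.79405 + 3007857.18398 = 3575178.77309

€3575178.77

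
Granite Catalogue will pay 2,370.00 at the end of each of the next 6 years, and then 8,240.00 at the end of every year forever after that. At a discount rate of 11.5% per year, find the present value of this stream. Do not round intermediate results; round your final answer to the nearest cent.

47172.55

PV of 6-year annuity: 2,370.00 × [1 − (1+0.115)^−6] / 0.115 = 9883.59686
Perpetuity value at year 6: 8,240.00 / 0.115 = 71652.17391
PV of perpetuity: 71652.17391 / (1+0.115)^6 = 37288.95108
Total PV = 9883.59686 + 37288.95108 = 47172.54794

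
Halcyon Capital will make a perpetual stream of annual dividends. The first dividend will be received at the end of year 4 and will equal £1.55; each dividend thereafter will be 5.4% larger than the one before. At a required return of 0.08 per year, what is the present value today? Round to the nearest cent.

Value at end of year 3: C₁ / (r − g) = £1.55 / (0.08 − 0.054) = £59.6154
Discount to today: PV = £59.6154 / (1 + 0.08)^3 = £59.6154 / 1.259712 = £47.32

£47.32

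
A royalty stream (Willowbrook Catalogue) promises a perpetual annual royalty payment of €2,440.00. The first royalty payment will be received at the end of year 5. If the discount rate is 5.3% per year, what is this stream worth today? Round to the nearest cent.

Value at end of year 4: C / r = €2,440.00 / 0.053 = €46,037.7358
Discount to today: PV = €46,037.7358 / (1 + 0.053)^4 = €46,037.7358 / 1.229457 = €37,445.57

€37445.57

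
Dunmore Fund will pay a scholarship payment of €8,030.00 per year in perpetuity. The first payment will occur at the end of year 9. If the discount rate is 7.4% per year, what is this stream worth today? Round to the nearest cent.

€61298.46

Value at end of year 8: C / r = €8,030.00 / 0.074 = €108,513.5135
Discount to today: PV = €108,513.5135 / (1 + 0.074)^8 = €108,513.5135 / 1.770249 = €61,298.46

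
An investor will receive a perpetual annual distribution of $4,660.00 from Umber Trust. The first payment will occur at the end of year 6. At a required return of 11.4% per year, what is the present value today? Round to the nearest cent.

$23826.22

Value at end of year 5: C / r = $4,660.00 / 0.114 = $40,877.1930
Discount to today: PV = $40,877.1930 / (1 + 0.114)^5 = $40,877.1930 / 1.715639 = $23,826.22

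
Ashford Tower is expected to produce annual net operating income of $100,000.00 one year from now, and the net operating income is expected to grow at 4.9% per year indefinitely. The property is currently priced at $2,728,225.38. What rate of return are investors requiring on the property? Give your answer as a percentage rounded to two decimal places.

P = D₁/(r − g) ⇒ r = D₁/P + g = $100,000.0000/$2,728,225.38 + 0.049 = 0.036654 + 0.049 = 0.085654

8.57%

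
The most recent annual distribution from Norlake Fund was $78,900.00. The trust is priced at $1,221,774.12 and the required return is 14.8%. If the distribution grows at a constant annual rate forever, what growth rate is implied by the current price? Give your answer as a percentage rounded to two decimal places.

7.84%

P = D₀(1+g)/(r−g) ⇒ P(r−g) = D₀(1+g) ⇒ g(P+D₀) = P·r − D₀
g = (P·r − D₀)/(P + D₀) = ($1,221,774.12×0.148 − $78,900.00) / ($1,221,774.12 + $78,900.00) = 0.078361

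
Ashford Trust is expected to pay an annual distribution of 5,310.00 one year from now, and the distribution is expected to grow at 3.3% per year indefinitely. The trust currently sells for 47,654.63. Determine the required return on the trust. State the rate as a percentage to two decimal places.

P = D₁/(r − g) ⇒ r = D₁/P + g = 5,310.0000/47,654.63 + 0.033 = 0.111427 + 0.033 = 0.144427

14.44%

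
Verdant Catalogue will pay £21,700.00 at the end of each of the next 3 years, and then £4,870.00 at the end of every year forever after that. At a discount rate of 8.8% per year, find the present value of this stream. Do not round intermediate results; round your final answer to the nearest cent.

PV of 3-year annuity: £21,700.00 × [1 − (1+0.088)^−3] / 0.088 = 55125.47725
Perpetuity value at year 3: £4,870.00 / 0.088 = 55340.90909
PV of perpetuity: 55340.90909 / (1+0.088)^3 = 42969.43102
Total PV = 55125.47725 + 42969.43102 = 98094.90827

£98094.91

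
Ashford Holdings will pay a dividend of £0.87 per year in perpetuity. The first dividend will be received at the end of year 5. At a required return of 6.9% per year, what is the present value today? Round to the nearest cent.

£9.66

Value at end of year 4: C / r = £0.87 / 0.069 = £12.6087
Discount to today: PV = £12.6087 / (1 + 0.069)^4 = £12.6087 / 1.305903 = £9.66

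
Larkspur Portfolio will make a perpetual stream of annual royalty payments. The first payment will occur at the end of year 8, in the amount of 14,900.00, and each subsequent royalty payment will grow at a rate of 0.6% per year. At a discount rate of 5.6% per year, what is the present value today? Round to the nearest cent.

Value at end of year 7: C₁ / (r − g) = 14,900.00 / (0.056 − 0.006) = 298,000.0000
Discount to today: PV = 298,000.0000 / (1 + 0.056)^7 = 298,000.0000 / 1.464359 = 203,502.07

203502.07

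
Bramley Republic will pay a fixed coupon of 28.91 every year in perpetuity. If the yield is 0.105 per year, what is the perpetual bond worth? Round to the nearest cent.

275.33

Level perpetuity: PV = C / r = 28.91 / 0.105 = 275.33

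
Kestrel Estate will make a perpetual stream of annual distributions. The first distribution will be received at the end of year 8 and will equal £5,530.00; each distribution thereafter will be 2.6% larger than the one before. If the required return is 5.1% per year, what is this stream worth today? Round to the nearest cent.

Value at end of year 7: C₁ / (r − g) = £5,530.00 / (0.051 − 0.026) = £221,200.0000
Discount to today: PV = £221,200.0000 / (1 + 0.051)^7 = £221,200.0000 / 1.416508 = £156,158.67

£156158.67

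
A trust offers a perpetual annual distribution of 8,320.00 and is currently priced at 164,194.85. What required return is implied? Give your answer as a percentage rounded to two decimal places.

5.07%

P = C/r ⇒ r = C/P = 8,320.00/164,194.85 = 0.050672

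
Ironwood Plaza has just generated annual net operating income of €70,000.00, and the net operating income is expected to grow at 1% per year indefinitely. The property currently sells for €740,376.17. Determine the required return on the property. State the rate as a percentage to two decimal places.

D₁ = €70,000.00 × 1.01 = €70,700.0000
P = D₁/(r − g) ⇒ r = D₁/P + g = €70,700.0000/€740,376.17 + 0.01 = 0.095492 + 0.01 = 0.105492

10.55%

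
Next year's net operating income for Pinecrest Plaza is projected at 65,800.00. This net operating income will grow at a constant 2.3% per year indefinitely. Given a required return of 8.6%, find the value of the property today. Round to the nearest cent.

1044444.44

Growing perpetuity: P = D₁ / (r − g) = 65,800.0000 / (0.086 − 0.023) = 1,044,444.44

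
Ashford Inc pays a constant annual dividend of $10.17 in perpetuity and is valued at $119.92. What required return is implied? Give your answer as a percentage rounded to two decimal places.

8.48%

P = C/r ⇒ r = C/P = $10.17/$119.92 = 0.084807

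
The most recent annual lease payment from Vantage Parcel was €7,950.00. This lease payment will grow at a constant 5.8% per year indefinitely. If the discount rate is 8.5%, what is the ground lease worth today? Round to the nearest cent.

D₁ = D₀ × (1 + g) = €7,950.00 × 1.058 = €8,411.1000
Growing perpetuity: P = D₁ / (r − g) = €8,411.1000 / (0.085 − 0.058) = €311,522.22

€311522.22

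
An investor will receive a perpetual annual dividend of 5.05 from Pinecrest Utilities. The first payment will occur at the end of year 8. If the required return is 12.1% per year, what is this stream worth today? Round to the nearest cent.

Value at end of year 7: C / r = 5.05 / 0.121 = 41.7355
Discount to today: PV = 41.7355 / (1 + 0.121)^7 = 41.7355 / 2.224535 = 18.76

18.76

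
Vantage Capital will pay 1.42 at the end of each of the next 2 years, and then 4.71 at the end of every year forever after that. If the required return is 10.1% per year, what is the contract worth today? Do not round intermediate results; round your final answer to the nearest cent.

PV of 2-year annuity: 1.42 × [1 − (1+0.101)^−2] / 0.101 = 2.46116
Perpetuity value at year 2: 4.71 / 0.101 = 46.63366
PV of perpetuity: 46.63366 / (1+0.101)^2 = 38.47024
Total PV = 2.46116 + 38.47024 = 40.93140

40.93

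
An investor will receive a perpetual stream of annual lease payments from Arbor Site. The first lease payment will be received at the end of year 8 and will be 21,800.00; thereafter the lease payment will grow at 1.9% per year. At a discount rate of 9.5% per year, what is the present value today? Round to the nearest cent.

151965.17

Value at end of year 7: C₁ / (r − g) = 21,800.00 / (0.095 − 0.019) = 286,842.1053
Discount to today: PV = 286,842.1053 / (1 + 0.095)^7 = 286,842.1053 / 1.887552 = 151,965.17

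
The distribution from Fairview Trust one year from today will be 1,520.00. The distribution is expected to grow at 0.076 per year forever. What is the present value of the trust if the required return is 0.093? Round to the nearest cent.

89411.76

Growing perpetuity: P = D₁ / (r − g) = 1,520.0000 / (0.093 − 0.076) = 89,411.76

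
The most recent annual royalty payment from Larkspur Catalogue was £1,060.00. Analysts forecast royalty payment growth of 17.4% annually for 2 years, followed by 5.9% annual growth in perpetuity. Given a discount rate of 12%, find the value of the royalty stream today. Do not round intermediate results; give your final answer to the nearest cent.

£22495.37

D_1 = 1244.44000
D_2 = 1460.97256
Terminal value at year 2: TV = D_2×(1+g_2)/(r−g_2) = 1547.16994/0.061 = 25363.44166
P_0 = D_1/(1+r)^1 + D_2/(1+r)^2 + TV/(1+r)^2
    = 1111.10714 + 1164.67838 + 20219.58040 = 22495.36593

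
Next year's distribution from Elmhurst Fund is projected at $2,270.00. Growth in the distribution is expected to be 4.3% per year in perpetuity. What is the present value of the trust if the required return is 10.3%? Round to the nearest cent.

$37833.33

Growing perpetuity: P = D₁ / (r − g) = $2,270.0000 / (0.103 − 0.043) = $37,833.33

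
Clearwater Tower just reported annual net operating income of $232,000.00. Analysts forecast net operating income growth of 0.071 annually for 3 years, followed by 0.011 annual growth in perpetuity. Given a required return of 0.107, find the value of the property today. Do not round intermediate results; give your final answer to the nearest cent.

$2864257.01

D_1 = 248472.00000
D_2 = 266113.51200
D_3 = 285007.57135
Terminal value at year 3: TV = D_3×(1+g_2)/(r−g_2) = 288142.65464/0.096 = 3001485.98580
P_0 = D_1/(1+r)^1 + D_2/(1+r)^2 + D_3/(1+r)^3 + TV/(1+r)^3
    = 224455.28455 + 217155.92571 + 210093.94438 + 2212551.85177 = 2864257.00641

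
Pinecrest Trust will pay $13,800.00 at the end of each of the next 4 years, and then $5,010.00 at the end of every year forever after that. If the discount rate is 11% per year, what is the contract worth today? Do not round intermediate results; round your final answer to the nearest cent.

$72815.95

PV of 4-year annuity: $13,800.00 × [1 − (1+0.11)^−4] / 0.11 = 42813.75052
Perpetuity value at year 4: $5,010.00 / 0.11 = 45545.45455
PV of perpetuity: 45545.45455 / (1+0.11)^4 = 30002.20164
Total PV = 42813.75052 + 30002.20164 = 72815.95216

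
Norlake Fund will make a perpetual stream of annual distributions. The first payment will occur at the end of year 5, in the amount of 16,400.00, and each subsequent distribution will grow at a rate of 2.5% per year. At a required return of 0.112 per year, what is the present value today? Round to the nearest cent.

Value at end of year 4: C₁ / (r − g) = 16,400.00 / (0.112 − 0.025) = 188,505.7471
Discount to today: PV = 188,505.7471 / (1 + 0.112)^4 = 188,505.7471 / 1.529041 = 123,283.64

123283.64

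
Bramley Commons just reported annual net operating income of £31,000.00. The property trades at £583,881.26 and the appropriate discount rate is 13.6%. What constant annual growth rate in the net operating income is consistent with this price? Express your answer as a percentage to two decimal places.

7.87%

P = D₀(1+g)/(r−g) ⇒ P(r−g) = D₀(1+g) ⇒ g(P+D₀) = P·r − D₀
g = (P·r − D₀)/(P + D₀) = (£583,881.26×0.136 − £31,000.00) / (£583,881.26 + £31,000.00) = 0.078727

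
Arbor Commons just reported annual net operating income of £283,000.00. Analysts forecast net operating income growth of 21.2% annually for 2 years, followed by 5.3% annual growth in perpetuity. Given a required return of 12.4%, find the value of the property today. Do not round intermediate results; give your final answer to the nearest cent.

£5514308.41

D_1 = 342996.00000
D_2 = 415711.15200
Terminal value at year 2: TV = D_2×(1+g_2)/(r−g_2) = 437743.84306/0.071 = 6165406.24023
P_0 = D_1/(1+r)^1 + D_2/(1+r)^2 + TV/(1+r)^2
    = 305156.58363 + 329047.84641 + 4880103.97556 = 5514308.40559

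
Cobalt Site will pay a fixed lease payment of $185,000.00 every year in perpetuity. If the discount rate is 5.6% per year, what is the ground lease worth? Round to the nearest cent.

$3303571.43

Level perpetuity: PV = C / r = $185,000.00 / 0.056 = $3,303,571.43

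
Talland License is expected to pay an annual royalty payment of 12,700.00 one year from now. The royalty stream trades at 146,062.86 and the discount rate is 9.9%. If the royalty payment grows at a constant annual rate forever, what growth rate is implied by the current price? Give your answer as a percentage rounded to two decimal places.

1.21%

P = D₁/(r−g) ⇒ g = r − D₁/P = 0.099 − 12,700.00/146,062.86 = 0.012051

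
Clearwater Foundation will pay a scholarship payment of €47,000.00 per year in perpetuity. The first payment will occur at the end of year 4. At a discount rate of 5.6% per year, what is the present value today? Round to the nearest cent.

Value at end of year 3: C / r = €47,000.00 / 0.056 = €839,285.7143
Discount to today: PV = €839,285.7143 / (1 + 0.056)^3 = €839,285.7143 / 1.177584 = €712,718.57

€712718.57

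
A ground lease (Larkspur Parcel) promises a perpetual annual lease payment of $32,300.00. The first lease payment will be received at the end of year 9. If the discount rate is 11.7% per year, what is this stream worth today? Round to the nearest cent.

$113917.72

Value at end of year 8: C / r = $32,300.00 / 0.117 = $276,068.3761
Discount to today: PV = $276,068.3761 / (1 + 0.117)^8 = $276,068.3761 / 2.423402 = $113,917.72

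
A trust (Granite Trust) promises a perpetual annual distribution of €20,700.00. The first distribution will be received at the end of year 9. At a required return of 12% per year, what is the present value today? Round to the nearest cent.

Value at end of year 8: C / r = €20,700.00 / 0.12 = €172,500.0000
Discount to today: PV = €172,500.0000 / (1 + 0.12)^8 = €172,500.0000 / 2.475963 = €69,669.86

€69669.86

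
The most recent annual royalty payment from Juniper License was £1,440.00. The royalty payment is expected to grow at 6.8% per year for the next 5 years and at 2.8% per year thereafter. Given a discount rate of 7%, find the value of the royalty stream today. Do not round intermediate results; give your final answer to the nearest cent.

£42077.27

D_1 = 1537.92000
D_2 = 1642.49856
D_3 = 1754.18846
D_4 = 1873.47328
D_5 = 2000.86946
Terminal value at year 5: TV = D_5×(1+g_2)/(r−g_2) = 2056.89381/0.042 = 48973.66203
P_0 = D_1/(1+r)^1 + D_2/(1+r)^2 + D_3/(1+r)^3 + D_4/(1+r)^4 + D_5/(1+r)^5 + TV/(1+r)^5
    = 1437.30841 + 1434.62185 + 1431.94032 + 1429.26379 + 1426.59227 + 34917.54419 = 42077.27083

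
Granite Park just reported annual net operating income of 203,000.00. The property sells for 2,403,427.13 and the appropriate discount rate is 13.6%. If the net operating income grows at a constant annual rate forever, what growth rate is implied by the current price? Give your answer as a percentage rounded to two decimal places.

4.75%

P = D₀(1+g)/(r−g) ⇒ P(r−g) = D₀(1+g) ⇒ g(P+D₀) = P·r − D₀
g = (P·r − D₀)/(P + D₀) = (2,403,427.13×0.136 − 203,000.00) / (2,403,427.13 + 203,000.00) = 0.047523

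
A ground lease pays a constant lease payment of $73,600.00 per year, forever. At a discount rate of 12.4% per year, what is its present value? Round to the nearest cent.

Level perpetuity: PV = C / r = $73,600.00 / 0.124 = $593,548.39

$593548.39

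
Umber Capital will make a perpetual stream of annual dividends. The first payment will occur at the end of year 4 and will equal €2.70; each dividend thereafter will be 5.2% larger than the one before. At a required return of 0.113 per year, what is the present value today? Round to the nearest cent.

€32.10

Value at end of year 3: C₁ / (r − g) = €2.70 / (0.113 − 0.052) = €44.2623
Discount to today: PV = €44.2623 / (1 + 0.113)^3 = €44.2623 / 1.378750 = €32.10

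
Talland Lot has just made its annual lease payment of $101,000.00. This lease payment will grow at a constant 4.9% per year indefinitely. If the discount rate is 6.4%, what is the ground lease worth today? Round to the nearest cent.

D₁ = D₀ × (1 + g) = $101,000.00 × 1.049 = $105,949.0000
Growing perpetuity: P = D₁ / (r − g) = $105,949.0000 / (0.064 − 0.049) = $7,063,266.67

$7063266.67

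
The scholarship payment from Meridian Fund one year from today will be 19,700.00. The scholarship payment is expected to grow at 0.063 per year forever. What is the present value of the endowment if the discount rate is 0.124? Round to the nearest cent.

Growing perpetuity: P = D₁ / (r − g) = 19,700.0000 / (0.124 − 0.063) = 322,950.82

322950.82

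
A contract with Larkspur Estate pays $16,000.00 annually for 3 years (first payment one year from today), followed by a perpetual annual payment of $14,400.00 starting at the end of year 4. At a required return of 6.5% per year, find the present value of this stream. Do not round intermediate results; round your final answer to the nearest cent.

PV of 3-year annuity: $16,000.00 × [1 − (1+0.065)^−3] / 0.065 = 42375.60817
Perpetuity value at year 3: $14,400.00 / 0.065 = 221538.46154
PV of perpetuity: 221538.46154 / (1+0.065)^3 = 183400.41418
Total PV = 42375.60817 + 183400.41418 = 225776.02236

$225776.02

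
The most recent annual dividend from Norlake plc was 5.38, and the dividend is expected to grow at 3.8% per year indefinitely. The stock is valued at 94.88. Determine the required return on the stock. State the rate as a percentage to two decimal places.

9.69%

D₁ = 5.38 × 1.038 = 5.5844
P = D₁/(r − g) ⇒ r = D₁/P + g = 5.5844/94.88 + 0.038 = 0.058858 + 0.038 = 0.096858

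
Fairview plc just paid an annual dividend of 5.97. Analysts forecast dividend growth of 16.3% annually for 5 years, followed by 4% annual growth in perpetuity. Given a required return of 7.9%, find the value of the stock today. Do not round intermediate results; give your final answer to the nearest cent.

D_1 = 6.94311
D_2 = 8.07484
D_3 = 9.39104
D_4 = 10.92177
D_5 = 12.70202
Terminal value at year 5: TV = D_5×(1+g_2)/(r−g_2) = 13.21010/0.039 = 338.72062
P_0 = D_1/(1+r)^1 + D_2/(1+r)^2 + D_3/(1+r)^3 + D_4/(1+r)^4 + D_5/(1+r)^5 + TV/(1+r)^5
    = 6.43476 + 6.93571 + 7.47565 + 8.05763 + 8.68492 + 231.59779 = 269.18647

269.19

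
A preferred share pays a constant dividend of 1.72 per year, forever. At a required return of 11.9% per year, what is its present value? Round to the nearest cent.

Level perpetuity: PV = C / r = 1.72 / 0.119 = 14.45

14.45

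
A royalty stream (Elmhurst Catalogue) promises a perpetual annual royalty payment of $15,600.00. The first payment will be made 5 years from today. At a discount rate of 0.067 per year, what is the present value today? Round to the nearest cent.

Value at end of year 4: C / r = $15,600.00 / 0.067 = $232,835.8209
Discount to today: PV = $232,835.8209 / (1 + 0.067)^4 = $232,835.8209 / 1.296157 = $179,635.48

$179635.48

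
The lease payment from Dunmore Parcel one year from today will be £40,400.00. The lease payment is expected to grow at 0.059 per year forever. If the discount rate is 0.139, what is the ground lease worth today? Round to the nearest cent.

Growing perpetuity: P = D₁ / (r − g) = £40,400.0000 / (0.139 − 0.059) = £505,000.00

£505000.00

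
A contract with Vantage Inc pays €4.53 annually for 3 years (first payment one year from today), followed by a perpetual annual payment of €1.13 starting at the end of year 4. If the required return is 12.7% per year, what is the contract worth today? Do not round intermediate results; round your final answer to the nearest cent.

€16.97

PV of 3-year annuity: €4.53 × [1 − (1+0.127)^−3] / 0.127 = 10.75074
Perpetuity value at year 3: €1.13 / 0.127 = 8.89764
PV of perpetuity: 8.89764 / (1+0.127)^3 = 6.21589
Total PV = 10.75074 + 6.21589 = 16.96663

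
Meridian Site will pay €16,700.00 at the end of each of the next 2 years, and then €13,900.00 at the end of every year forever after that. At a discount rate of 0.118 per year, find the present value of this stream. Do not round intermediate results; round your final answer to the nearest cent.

€122541.22

PV of 2-year annuity: €16,700.00 × [1 − (1+0.118)^−2] / 0.118 = 28298.20053
Perpetuity value at year 2: €13,900.00 / 0.118 = 117796.61017
PV of perpetuity: 117796.61017 / (1+0.118)^2 = 94243.01811
Total PV = 28298.20053 + 94243.01811 = 122541.21864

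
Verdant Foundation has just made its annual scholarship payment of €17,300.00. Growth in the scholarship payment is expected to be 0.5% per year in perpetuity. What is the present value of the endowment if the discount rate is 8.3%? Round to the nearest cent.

€222903.85

D₁ = D₀ × (1 + g) = €17,300.00 × 1.005 = €17,386.5000
Growing perpetuity: P = D₁ / (r − g) = €17,386.5000 / (0.083 − 0.005) = €222,903.85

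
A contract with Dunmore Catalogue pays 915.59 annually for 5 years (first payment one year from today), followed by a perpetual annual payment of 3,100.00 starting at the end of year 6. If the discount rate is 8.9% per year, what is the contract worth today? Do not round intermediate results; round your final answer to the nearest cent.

26312.78

PV of 5-year annuity: 915.59 × [1 − (1+0.089)^−5] / 0.089 = 3570.58552
Perpetuity value at year 5: 3,100.00 / 0.089 = 34831.46067
PV of perpetuity: 34831.46067 / (1+0.089)^5 = 22742.19026
Total PV = 3570.58552 + 22742.19026 = 26312.77577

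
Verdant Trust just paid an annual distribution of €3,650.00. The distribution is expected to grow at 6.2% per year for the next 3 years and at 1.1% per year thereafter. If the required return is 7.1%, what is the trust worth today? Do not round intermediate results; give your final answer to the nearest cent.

€70732.00

D_1 = 3876.30000
D_2 = 4116.63060
D_3 = 4371.86170
Terminal value at year 3: TV = D_3×(1+g_2)/(r−g_2) = 4419.95218/0.06 = 73665.86960
P_0 = D_1/(1+r)^1 + D_2/(1+r)^2 + D_3/(1+r)^3 + TV/(1+r)^3
    = 3619.32773 + 3588.91321 + 3558.75428 + 59965.00958 = 70732.00480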